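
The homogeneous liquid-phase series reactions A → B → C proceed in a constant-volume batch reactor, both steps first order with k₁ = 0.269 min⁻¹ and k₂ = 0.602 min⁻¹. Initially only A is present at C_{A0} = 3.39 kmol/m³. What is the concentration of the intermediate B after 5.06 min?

0.572 kmol/m³

Solving the coupled first-order balances gives C_B(t) = [k₁/(k₂−k₁)]·C_{A0}·(e^(−k₁t) − e^(−k₂t)).
e^(−k₁t) = e^(−0.269×5.06) = e^(−1.361) = 0.2564; e^(−k₂t) = e^(−3.046) = 0.04754.
C_B = 0.269×3.39/(0.602−0.269) × (0.2564−0.04754) = 2.738×0.2088 = 0.5719 kmol/m³.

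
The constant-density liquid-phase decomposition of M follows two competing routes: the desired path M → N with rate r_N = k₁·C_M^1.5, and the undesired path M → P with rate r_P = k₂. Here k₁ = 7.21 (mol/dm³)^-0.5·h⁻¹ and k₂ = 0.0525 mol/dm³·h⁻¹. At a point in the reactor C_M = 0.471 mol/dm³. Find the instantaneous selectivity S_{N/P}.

44.4

S_{N/P} = r_N/r_P = (k₁·C_M^1.5)/(k₂) = (k₁/k₂)·C_M^1.5.
= (7.21×0.4710^1.5) / (0.0525) = 2.331/0.05250 = 44.4.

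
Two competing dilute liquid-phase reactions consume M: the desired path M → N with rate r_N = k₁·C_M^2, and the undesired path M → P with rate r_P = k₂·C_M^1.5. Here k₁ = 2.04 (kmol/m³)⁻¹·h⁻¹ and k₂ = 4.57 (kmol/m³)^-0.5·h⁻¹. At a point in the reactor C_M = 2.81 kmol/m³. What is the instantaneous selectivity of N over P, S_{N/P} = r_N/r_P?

S_{N/P} = r_N/r_P = (k₁·C_M^2)/(k₂·C_M^1.5) = (k₁/k₂)·C_M^0.5.
= (2.04×2.810^2) / (4.57×2.810^1.5) = 16.11/21.53 = 0.748.

0.748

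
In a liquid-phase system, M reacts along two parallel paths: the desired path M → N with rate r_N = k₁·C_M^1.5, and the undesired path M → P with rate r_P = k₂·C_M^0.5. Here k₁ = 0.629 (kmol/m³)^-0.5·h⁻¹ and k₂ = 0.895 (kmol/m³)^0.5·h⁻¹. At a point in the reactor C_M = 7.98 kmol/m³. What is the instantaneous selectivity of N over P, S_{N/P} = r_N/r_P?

S_{N/P} = r_N/r_P = (k₁·C_M^1.5)/(k₂·C_M^0.5) = (k₁/k₂)·C_M.
= (0.629×7.980^1.5) / (0.895×7.980^0.5) = 14.18/2.528 = 5.61.

5.61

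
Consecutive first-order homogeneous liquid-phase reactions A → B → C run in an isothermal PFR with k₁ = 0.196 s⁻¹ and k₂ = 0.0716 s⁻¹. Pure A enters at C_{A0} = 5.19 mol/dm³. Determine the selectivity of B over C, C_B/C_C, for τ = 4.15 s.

5.58

For first-order series with pure A initially, C_B(τ) = k₁C_{A0}/(k₂−k₁)·(e^(−k₁τ) − e^(−k₂τ)).
e^(−k₁τ) = e^(−0.196×4.15) = e^(−0.8134) = 0.4433; e^(−k₂τ) = e^(−0.2971) = 0.7429.
C_B = 0.196×5.19/(0.0716−0.196) × (0.4433−0.7429) = (-8.177)×(-0.2996) = 2.450 mol/dm³.
C_A = C_{A0}e^(−k₁τ) = 2.301 mol/dm³, so C_C = C_{A0}−C_A−C_B = 0.4392 mol/dm³; C_B/C_C = 5.58.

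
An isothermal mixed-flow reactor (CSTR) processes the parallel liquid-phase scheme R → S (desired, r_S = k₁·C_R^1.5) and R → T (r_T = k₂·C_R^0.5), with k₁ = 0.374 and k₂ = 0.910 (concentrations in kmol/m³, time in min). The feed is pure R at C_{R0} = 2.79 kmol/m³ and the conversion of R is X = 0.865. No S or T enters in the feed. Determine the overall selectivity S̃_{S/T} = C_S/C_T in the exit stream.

Exit C_R = C_{R0}(1−X) = 2.79×0.135 = 0.3767 kmol/m³.
A CSTR operates uniformly at the exit composition, giving r_S = 0.08645 and r_T = 0.5585 (each k·C_R^n at C_R = 0.3767).
Overall selectivity = C_S/C_T = r_Sτ/(r_Tτ) = r_S/r_T = 0.155.

0.155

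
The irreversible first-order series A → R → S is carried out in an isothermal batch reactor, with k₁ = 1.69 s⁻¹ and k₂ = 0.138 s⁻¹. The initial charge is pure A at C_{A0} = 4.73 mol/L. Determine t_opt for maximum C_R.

For first-order series the maximum of C_R occurs at t_opt = ln(k₂/k₁)/(k₂−k₁).
= ln(0.138/1.69)/(0.138−1.69) = ln(0.08166)/-1.552 = -2.505/-1.552 = 1.61 s.

1.61 s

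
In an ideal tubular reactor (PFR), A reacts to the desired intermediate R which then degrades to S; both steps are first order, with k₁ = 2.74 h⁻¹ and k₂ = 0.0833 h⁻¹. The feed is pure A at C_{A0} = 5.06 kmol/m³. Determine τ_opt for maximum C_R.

The intermediate peaks when r₁ = r₂, i.e. k₁e^(−k₁τ) = k₂e^(−k₂τ), giving τ_opt = ln(k₂/k₁)/(k₂−k₁).
= ln(0.0833/2.74)/(0.0833−2.74) = ln(0.03040)/-2.657 = -3.493/-2.657 = 1.31 h.

1.31 h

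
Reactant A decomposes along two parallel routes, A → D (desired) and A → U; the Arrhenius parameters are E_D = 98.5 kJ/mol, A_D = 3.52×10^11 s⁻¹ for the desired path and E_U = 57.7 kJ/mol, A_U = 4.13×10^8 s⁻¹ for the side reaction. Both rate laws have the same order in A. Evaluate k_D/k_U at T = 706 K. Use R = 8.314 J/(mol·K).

Since both paths have the same order in A, the concentration cancels and S_{D/U} = k_D/k_U = (A_D/A_U)·exp[(E_U−E_D)/(RT)].
(E_U−E_D)/(RT) = (57.7−98.5)×10³/(8.314×706) = -40800/5870 = -6.951.
k_D/k_U = (3.52×10^11/4.13×10^8)·exp(-6.951) = 852.3 × 9.577×10^-4 = 0.816.
Since E_D > E_U, raising the temperature improves selectivity toward D.

0.816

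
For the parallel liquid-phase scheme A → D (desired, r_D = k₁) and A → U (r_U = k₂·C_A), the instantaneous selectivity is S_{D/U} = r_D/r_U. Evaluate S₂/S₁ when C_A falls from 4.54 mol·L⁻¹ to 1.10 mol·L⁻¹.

4.13

S_{D/U} = (k₁/k₂)·C_A⁻¹, so S₂/S₁ = (C_{A,2}/C_{A,1})⁻¹.
= 4.54/1.10 = 4.13.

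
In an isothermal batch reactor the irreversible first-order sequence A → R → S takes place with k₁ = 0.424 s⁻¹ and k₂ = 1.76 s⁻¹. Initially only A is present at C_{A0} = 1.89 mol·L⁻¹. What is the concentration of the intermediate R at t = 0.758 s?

For first-order series with pure A initially, C_R(t) = k₁C_{A0}/(k₂−k₁)·(e^(−k₁t) − e^(−k₂t)).
e^(−k₁t) = e^(−0.424×0.758) = e^(−0.3214) = 0.7251; e^(−k₂t) = e^(−1.334) = 0.2634.
C_R = 0.424×1.89/(1.76−0.424) × (0.7251−0.2634) = 0.5998×0.4617 = 0.2770 mol·L⁻¹.

0.277 mol·L⁻¹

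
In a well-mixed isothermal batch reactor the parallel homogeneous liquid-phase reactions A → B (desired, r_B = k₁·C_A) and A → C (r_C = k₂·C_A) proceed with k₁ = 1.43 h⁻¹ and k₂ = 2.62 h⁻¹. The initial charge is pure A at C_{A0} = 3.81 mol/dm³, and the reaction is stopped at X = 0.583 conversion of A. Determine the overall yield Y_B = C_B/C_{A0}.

0.206

C_A = C_{A0}(1−X) = 1.589 mol/dm³.
Both paths are first order in A, so the instantaneous fraction to B is constant: dC_B/d(−C_A) = k₁/(k₁+k₂) = 0.3531.
C_B = 0.3531·(C_{A0}−C_A) = 0.3531×2.221 = 0.784 mol/dm³.
Y_B = C_B/C_{A0} = 0.7843/3.81 = 0.206.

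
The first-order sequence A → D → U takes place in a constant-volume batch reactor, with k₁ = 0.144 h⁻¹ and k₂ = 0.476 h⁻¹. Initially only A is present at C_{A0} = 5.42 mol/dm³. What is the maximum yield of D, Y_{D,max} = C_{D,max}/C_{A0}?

0.180

At the optimum, C_{D,max}/C_{A0} = (k₁/k₂)^[k₂/(k₂−k₁)].
= (0.144/0.476)^(0.476/(0.476−0.144)) = (0.3025)^(1.434) = 0.1801.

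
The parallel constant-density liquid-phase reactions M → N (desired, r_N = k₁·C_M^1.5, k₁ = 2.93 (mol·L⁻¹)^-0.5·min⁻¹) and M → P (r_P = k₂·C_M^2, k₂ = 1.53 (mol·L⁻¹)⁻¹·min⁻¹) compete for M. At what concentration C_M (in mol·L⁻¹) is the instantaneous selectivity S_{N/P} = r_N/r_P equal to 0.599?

S_{N/P} = (k₁/k₂)·C_M^-0.5 ⇒ C_M = (S·k₂/k₁)^(-2).
= (0.599×1.53/2.93)^(-2) = (0.3128)^(-2) = 10.2 mol·L⁻¹.

10.2 mol·L⁻¹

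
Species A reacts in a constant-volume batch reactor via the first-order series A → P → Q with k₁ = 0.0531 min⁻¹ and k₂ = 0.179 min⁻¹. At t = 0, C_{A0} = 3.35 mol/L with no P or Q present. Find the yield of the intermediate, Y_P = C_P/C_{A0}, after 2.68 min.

0.105

For first-order series with pure A initially, C_P(t) = k₁C_{A0}/(k₂−k₁)·(e^(−k₁t) − e^(−k₂t)).
e^(−k₁t) = e^(−0.0531×2.68) = e^(−0.1423) = 0.8674; e^(−k₂t) = e^(−0.4797) = 0.6190.
C_P = 0.0531×3.35/(0.179−0.0531) × (0.8674−0.6190) = 1.413×0.2484 = 0.3510 mol/L.
Y_P = C_P/C_{A0} = 0.3510/3.35 = 0.105.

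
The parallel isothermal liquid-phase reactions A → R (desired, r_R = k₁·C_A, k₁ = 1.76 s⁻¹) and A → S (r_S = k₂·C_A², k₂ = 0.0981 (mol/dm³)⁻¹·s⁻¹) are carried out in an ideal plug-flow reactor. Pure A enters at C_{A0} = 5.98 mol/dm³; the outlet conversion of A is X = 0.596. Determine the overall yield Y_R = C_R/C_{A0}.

C_A = C_{A0}(1−X) = 2.416 mol/dm³.
Along a PFR/batch, dC_R/dC_A = −r_R/(r_R+r_S) = −k₁/(k₁+k₂·C_A).
Integrating from C_{A0} to C_A: C_R = (1.76/0.0981)·ln[(1.76+0.0981·5.98)/(1.76+0.0981·2.42)] = 17.94·ln(2.347/1.997) = 2.895 mol/dm³.
Y_R = C_R/C_{A0} = 2.895/5.98 = 0.484.

0.484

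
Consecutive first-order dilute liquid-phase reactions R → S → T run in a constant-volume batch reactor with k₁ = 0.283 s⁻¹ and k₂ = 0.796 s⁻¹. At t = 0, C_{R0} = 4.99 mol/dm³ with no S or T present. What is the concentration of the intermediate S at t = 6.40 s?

0.433 mol/dm³

For first-order series with pure R initially, C_S(t) = k₁C_{R0}/(k₂−k₁)·(e^(−k₁t) − e^(−k₂t)).
e^(−k₁t) = e^(−0.283×6.40) = e^(−1.811) = 0.1635; e^(−k₂t) = e^(−5.094) = 0.006131.
C_S = 0.283×4.99/(0.796−0.283) × (0.1635−0.006131) = 2.753×0.1573 = 0.4331 mol/dm³.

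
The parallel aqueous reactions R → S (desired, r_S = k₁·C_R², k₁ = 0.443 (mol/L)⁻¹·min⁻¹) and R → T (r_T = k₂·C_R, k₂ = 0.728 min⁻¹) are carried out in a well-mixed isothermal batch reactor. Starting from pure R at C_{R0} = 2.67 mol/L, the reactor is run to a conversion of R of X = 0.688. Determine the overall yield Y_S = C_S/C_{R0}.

C_R = C_{R0}(1−X) = 0.8330 mol/L.
Along a PFR/batch, dC_T/dC_R = −r_T/(r_S+r_T) = −k₂/(k₂+k₁·C_R).
Integrating from C_{R0} to C_R: C_T = (0.728/0.443)·ln[(0.728+0.443·2.67)/(0.728+0.443·0.833)] = 1.643·ln(1.911/1.097) = 0.9119 mol/L.
Then C_S = (C_{R0}−C_R) − C_T = 1.837 − 0.9119 = 0.9250 mol/L.
Y_S = C_S/C_{R0} = 0.9250/2.67 = 0.346.

0.346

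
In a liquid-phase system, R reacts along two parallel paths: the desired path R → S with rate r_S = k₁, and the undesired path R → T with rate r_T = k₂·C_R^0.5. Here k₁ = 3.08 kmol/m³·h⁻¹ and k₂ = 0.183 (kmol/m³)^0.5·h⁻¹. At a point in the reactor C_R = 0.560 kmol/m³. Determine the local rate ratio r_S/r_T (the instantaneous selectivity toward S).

S_{S/T} = r_S/r_T = (k₁)/(k₂·C_R^0.5) = (k₁/k₂)·C_R^-0.5.
= (3.08) / (0.183×0.5600^0.5) = 3.080/0.1369 = 22.5.
The undesired path is higher order in R, so low C_R (CSTR or dilute feed) favours S.

22.5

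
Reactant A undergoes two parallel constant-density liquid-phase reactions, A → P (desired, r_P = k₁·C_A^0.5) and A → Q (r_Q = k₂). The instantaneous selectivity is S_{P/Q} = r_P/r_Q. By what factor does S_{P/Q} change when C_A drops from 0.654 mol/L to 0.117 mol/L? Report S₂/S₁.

S_{P/Q} = (k₁/k₂)·C_A^0.5, so S₂/S₁ = (C_{A,2}/C_{A,1})^0.5.
= (0.117/0.654)^0.5 = (0.1789)^0.5 = 0.423.

0.423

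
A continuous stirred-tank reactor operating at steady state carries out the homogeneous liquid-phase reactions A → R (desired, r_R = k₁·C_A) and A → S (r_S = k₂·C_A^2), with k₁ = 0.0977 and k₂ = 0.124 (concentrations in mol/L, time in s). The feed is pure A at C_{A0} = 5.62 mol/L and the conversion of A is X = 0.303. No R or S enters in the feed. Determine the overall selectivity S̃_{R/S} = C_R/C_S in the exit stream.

Exit C_A = C_{A0}(1−X) = 5.62×0.697 = 3.917 mol/L.
Rates in a CSTR are evaluated at the outlet concentration: r_R = 0.0977×3.917 = 0.3827, r_S = 0.124×3.917^2 = 1.903.
Overall selectivity = C_R/C_S = r_Rτ/(r_Sτ) = r_R/r_S = 0.201.

0.201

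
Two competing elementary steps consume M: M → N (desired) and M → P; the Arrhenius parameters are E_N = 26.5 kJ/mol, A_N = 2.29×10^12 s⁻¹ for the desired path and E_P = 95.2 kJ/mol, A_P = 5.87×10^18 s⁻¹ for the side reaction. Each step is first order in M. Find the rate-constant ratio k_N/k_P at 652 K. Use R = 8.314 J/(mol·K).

0.125

With equal orders, S_{N/P} = k_N/k_P = (A_N/A_P)·exp[(E_P−E_N)/(RT)].
(E_P−E_N)/(RT) = (95.2−26.5)×10³/(8.314×652) = 68700/5421 = 12.67.
k_N/k_P = (2.29×10^12/5.87×10^18)·exp(12.67) = 3.901×10^-7 × 3.192×10^5 = 0.125.
Since E_N < E_P, lowering the temperature improves selectivity toward N.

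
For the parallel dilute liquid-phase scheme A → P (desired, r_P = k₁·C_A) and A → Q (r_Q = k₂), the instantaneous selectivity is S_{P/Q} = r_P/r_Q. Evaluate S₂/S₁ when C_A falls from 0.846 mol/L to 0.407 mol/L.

S_{P/Q} = (k₁/k₂)·C_A, so S₂/S₁ = (C_{A,2}/C_{A,1}).
= 0.407/0.846 = 0.481.
Selectivity toward P falls as C_A falls — high-concentration operation is favoured.

0.481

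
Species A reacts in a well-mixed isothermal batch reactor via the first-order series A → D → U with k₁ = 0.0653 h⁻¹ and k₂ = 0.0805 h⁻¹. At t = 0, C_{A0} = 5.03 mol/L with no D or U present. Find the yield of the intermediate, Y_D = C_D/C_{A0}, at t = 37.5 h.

0.161

Solving the coupled first-order balances gives C_D(t) = [k₁/(k₂−k₁)]·C_{A0}·(e^(−k₁t) − e^(−k₂t)).
e^(−k₁t) = e^(−0.0653×37.5) = e^(−2.449) = 0.08640; e^(−k₂t) = e^(−3.019) = 0.04886.
C_D = 0.0653×5.03/(0.0805−0.0653) × (0.08640−0.04886) = 21.61×0.03754 = 0.8112 mol/L.
Y_D = C_D/C_{A0} = 0.8112/5.03 = 0.161.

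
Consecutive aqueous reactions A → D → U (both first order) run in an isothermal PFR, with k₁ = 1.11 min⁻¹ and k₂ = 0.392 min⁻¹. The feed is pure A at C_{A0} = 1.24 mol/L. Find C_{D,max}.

For a first-order series the maximum intermediate yield is C_{D,max}/C_{A0} = (k₁/k₂)^[k₂/(k₂−k₁)].
= (1.11/0.392)^(0.392/(0.392−1.11)) = (2.832)^(-0.5460) = 0.5665.
C_{D,max} = 0.5665×1.24 = 0.702 mol/L.

0.702 mol/L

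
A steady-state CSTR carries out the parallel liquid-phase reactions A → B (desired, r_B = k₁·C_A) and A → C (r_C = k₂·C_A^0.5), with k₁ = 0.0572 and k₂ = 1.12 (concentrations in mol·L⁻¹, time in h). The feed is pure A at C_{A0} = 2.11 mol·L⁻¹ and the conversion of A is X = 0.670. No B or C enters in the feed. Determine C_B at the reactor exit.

0.0578 mol·L⁻¹

Exit C_A = C_{A0}(1−X) = 2.11×0.330 = 0.6963 mol·L⁻¹.
Rates in a CSTR are evaluated at the outlet concentration: r_B = 0.0572×0.6963 = 0.03983, r_C = 1.12×0.6963^0.5 = 0.9346.
Fraction of consumed A going to B: r_B/(r_B+r_C) = 0.04087.
C_B = 0.04087·C_{A0}·X = 0.04087×2.11×0.670 = 0.0578 mol·L⁻¹.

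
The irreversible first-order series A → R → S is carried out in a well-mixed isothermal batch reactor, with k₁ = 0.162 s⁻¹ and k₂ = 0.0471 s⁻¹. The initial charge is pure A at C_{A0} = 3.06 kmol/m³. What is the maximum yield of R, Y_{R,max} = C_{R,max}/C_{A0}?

0.603

Evaluating C_R at t_opt = ln(k₂/k₁)/(k₂−k₁) gives C_{R,max}/C_{A0} = (k₁/k₂)^[k₂/(k₂−k₁)].
= (0.162/0.0471)^(0.0471/(0.0471−0.162)) = (3.439)^(-0.4099) = 0.6027.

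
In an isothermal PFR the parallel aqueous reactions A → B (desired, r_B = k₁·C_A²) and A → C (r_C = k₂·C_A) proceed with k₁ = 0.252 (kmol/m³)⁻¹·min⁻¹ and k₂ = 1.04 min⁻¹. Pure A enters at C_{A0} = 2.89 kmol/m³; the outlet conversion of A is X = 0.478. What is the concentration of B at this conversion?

C_A = C_{A0}(1−X) = 1.509 kmol/m³.
Along a PFR/batch, dC_C/dC_A = −r_C/(r_B+r_C) = −k₂/(k₂+k₁·C_A).
Integrating from C_{A0} to C_A: C_C = (1.04/0.252)·ln[(1.04+0.252·2.89)/(1.04+0.252·1.51)] = 4.127·ln(1.768/1.420) = 0.9048 kmol/m³.
Then C_B = (C_{A0}−C_A) − C_C = 1.381 − 0.9048 = 0.4766 kmol/m³.

0.477 kmol/m³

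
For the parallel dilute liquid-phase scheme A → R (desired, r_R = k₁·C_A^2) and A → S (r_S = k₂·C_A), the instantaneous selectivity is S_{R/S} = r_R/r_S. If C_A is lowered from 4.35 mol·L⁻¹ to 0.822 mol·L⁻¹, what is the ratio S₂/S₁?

0.189

S_{R/S} = (k₁/k₂)·C_A, so S₂/S₁ = (C_{A,2}/C_{A,1}).
= 0.822/4.35 = 0.189.
Selectivity toward R falls as C_A falls — high-concentration operation is favoured.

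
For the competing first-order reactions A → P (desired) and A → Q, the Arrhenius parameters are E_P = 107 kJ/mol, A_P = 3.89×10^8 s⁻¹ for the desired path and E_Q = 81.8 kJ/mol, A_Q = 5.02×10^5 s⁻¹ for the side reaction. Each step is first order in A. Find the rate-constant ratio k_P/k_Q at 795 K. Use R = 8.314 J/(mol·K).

17.1

With equal orders, S_{P/Q} = k_P/k_Q = (A_P/A_Q)·exp[(E_Q−E_P)/(RT)].
(E_Q−E_P)/(RT) = (81.8−107)×10³/(8.314×795) = -25200/6610 = -3.813.
k_P/k_Q = (3.89×10^8/5.02×10^5)·exp(-3.813) = 774.9 × 0.02209 = 17.1.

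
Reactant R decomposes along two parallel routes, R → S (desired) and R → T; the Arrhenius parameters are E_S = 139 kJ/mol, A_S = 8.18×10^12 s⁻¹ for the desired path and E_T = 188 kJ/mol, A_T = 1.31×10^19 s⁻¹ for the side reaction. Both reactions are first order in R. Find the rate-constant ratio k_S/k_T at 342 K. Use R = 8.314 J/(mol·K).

19.0

k_S/k_T = (A_S/A_T)·exp[−(E_S−E_T)/(RT)] = (A_S/A_T)·exp[(E_T−E_S)/(RT)].
(E_T−E_S)/(RT) = (188−139)×10³/(8.314×342) = 49000/2843 = 17.23.
k_S/k_T = (8.18×10^12/1.31×10^19)·exp(17.23) = 6.244×10^-7 × 3.049×10^7 = 19.0.
Since E_S < E_T, lowering the temperature improves selectivity toward S.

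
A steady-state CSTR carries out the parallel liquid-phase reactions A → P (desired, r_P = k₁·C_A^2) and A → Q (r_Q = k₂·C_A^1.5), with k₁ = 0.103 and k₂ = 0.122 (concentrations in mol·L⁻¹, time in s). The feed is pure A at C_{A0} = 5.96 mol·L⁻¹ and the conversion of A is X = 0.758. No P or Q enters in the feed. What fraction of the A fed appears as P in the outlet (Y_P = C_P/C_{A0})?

Exit C_A = C_{A0}(1−X) = 5.96×0.242 = 1.442 mol·L⁻¹.
In a CSTR the entire volume is at exit conditions, so r_P = 0.103×1.442^2 = 0.2143 and r_Q = 0.122×1.442^1.5 = 0.2113.
Fraction of consumed A going to P: r_P/(r_P+r_Q) = 0.5035.
C_P = 0.5035·C_{A0}·X = 0.5035×5.96×0.758 = 2.27 mol·L⁻¹; Y_P = C_P/C_{A0} = 0.382.

0.382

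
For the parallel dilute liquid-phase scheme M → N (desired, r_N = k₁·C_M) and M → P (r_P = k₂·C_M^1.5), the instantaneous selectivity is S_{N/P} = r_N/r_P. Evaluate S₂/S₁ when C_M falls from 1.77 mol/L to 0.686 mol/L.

1.61

S_{N/P} = (k₁/k₂)·C_M^-0.5, so S₂/S₁ = (C_{M,2}/C_{M,1})^-0.5.
= (0.686/1.77)^(-0.5) = (0.3876)^(-0.5) = 1.61.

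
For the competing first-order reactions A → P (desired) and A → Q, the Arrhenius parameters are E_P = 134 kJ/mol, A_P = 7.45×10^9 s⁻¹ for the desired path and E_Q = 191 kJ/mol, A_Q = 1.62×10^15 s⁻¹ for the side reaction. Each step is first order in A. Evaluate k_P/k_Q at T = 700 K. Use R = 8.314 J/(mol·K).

0.0824

Since both paths have the same order in A, the concentration cancels and S_{P/Q} = k_P/k_Q = (A_P/A_Q)·exp[(E_Q−E_P)/(RT)].
(E_Q−E_P)/(RT) = (191−134)×10³/(8.314×700) = 57000/5820 = 9.794.
k_P/k_Q = (7.45×10^9/1.62×10^15)·exp(9.794) = 4.599×10^-6 × 17929 = 0.0824.
Since E_P < E_Q, lowering the temperature improves selectivity toward P.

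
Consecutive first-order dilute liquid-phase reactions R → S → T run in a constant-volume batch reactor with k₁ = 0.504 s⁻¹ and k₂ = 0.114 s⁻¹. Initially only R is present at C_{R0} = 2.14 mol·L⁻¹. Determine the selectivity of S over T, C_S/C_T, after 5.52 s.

1.85

For first-order series with pure R initially, C_S(t) = k₁C_{R0}/(k₂−k₁)·(e^(−k₁t) − e^(−k₂t)).
e^(−k₁t) = e^(−0.504×5.52) = e^(−2.782) = 0.06191; e^(−k₂t) = e^(−0.6293) = 0.5330.
C_S = 0.504×2.14/(0.114−0.504) × (0.06191−0.5330) = (-2.766)×(-0.4711) = 1.303 mol·L⁻¹.
C_R = C_{R0}e^(−k₁t) = 0.1325 mol·L⁻¹, so C_T = C_{R0}−C_R−C_S = 0.7048 mol·L⁻¹; C_S/C_T = 1.85.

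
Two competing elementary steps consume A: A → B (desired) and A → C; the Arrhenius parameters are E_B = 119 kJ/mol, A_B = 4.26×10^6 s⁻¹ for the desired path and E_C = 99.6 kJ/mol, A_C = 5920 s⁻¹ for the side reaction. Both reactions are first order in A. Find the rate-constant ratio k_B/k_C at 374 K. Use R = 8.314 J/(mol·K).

1.40

With equal orders, S_{B/C} = k_B/k_C = (A_B/A_C)·exp[(E_C−E_B)/(RT)].
(E_C−E_B)/(RT) = (99.6−119)×10³/(8.314×374) = -19400/3109 = -6.239.
k_B/k_C = (4.26×10^6/5920)·exp(-6.239) = 719.6 × 0.001952 = 1.40.
Since E_B > E_C, raising the temperature improves selectivity toward B.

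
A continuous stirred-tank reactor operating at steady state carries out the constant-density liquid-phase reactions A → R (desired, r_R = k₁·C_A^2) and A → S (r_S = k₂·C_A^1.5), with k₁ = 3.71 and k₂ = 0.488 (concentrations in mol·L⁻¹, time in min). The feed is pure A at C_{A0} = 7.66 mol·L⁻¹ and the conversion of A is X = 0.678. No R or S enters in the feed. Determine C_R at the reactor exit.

4.79 mol·L⁻¹

Exit C_A = C_{A0}(1−X) = 7.66×0.322 = 2.467 mol·L⁻¹.
A CSTR operates uniformly at the exit composition, giving r_R = 22.57 and r_S = 1.890 (each k·C_A^n at C_A = 2.467).
Fraction of consumed A going to R: r_R/(r_R+r_S) = 0.9227.
C_R = 0.9227·C_{A0}·X = 0.9227×7.66×0.678 = 4.79 mol·L⁻¹.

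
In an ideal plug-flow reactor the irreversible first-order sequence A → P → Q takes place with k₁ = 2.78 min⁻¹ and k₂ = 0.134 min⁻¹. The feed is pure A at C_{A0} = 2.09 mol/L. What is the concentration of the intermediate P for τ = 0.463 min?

1.46 mol/L

The intermediate concentration in a first-order A→B→C sequence is C_P = k₁C_{A0}(e^(−k₁τ) − e^(−k₂τ))/(k₂−k₁).
e^(−k₁τ) = e^(−2.78×0.463) = e^(−1.287) = 0.2761; e^(−k₂τ) = e^(−0.06204) = 0.9398.
C_P = 2.78×2.09/(0.134−2.78) × (0.2761−0.9398) = (-2.196)×(-0.6638) = 1.458 mol/L.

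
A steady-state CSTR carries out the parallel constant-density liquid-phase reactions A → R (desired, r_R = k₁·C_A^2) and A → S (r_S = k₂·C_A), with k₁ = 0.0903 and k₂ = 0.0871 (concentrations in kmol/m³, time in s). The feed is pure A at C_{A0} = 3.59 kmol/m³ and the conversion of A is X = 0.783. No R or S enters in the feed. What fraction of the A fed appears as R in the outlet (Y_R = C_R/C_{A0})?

Exit C_A = C_{A0}(1−X) = 3.59×0.217 = 0.7790 kmol/m³.
Rates in a CSTR are evaluated at the outlet concentration: r_R = 0.0903×0.7790^2 = 0.05480, r_S = 0.0871×0.7790 = 0.06785.
Fraction of consumed A going to R: r_R/(r_R+r_S) = 0.4468.
C_R = 0.4468·C_{A0}·X = 0.4468×3.59×0.783 = 1.26 kmol/m³; Y_R = C_R/C_{A0} = 0.350.

0.350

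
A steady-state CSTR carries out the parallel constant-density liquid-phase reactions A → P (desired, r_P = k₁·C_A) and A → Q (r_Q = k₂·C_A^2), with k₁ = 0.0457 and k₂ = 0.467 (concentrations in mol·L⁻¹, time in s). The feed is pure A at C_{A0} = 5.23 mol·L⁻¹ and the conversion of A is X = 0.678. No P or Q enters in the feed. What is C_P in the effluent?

Exit C_A = C_{A0}(1−X) = 5.23×0.322 = 1.684 mol·L⁻¹.
Rates in a CSTR are evaluated at the outlet concentration: r_P = 0.0457×1.684 = 0.07696, r_Q = 0.467×1.684^2 = 1.324.
Fraction of consumed A going to P: r_P/(r_P+r_Q) = 0.05492.
C_P = 0.05492·C_{A0}·X = 0.05492×5.23×0.678 = 0.195 mol·L⁻¹.

0.195 mol·L⁻¹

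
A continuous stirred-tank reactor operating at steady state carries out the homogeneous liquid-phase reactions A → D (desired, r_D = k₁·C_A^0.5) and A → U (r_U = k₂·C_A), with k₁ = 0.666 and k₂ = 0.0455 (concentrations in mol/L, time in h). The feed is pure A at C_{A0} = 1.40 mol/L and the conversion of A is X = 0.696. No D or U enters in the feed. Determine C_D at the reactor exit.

Exit C_A = C_{A0}(1−X) = 1.40×0.304 = 0.4256 mol/L.
Rates in a CSTR are evaluated at the outlet concentration: r_D = 0.666×0.4256^0.5 = 0.4345, r_U = 0.0455×0.4256 = 0.01936.
Fraction of consumed A going to D: r_D/(r_D+r_U) = 0.9573.
C_D = 0.9573·C_{A0}·X = 0.9573×1.40×0.696 = 0.933 mol/L.

0.933 mol/L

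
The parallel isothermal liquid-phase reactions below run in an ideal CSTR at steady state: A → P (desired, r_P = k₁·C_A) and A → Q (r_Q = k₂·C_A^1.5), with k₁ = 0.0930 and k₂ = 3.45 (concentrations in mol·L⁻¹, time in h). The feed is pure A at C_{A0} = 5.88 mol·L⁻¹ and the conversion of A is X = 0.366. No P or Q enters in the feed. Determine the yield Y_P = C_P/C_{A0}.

0.00504

Exit C_A = C_{A0}(1−X) = 5.88×0.634 = 3.728 mol·L⁻¹.
In a CSTR the entire volume is at exit conditions, so r_P = 0.0930×3.728 = 0.3467 and r_Q = 3.45×3.728^1.5 = 24.83.
Fraction of consumed A going to P: r_P/(r_P+r_Q) = 0.01377.
C_P = 0.01377·C_{A0}·X = 0.01377×5.88×0.366 = 0.0296 mol·L⁻¹; Y_P = C_P/C_{A0} = 0.00504.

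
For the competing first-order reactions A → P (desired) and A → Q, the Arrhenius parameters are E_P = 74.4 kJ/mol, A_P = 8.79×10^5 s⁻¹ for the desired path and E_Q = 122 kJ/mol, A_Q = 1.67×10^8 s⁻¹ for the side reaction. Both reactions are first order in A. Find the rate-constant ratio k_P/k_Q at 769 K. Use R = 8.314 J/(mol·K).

9.01

k_P/k_Q = (A_P/A_Q)·exp[−(E_P−E_Q)/(RT)] = (A_P/A_Q)·exp[(E_Q−E_P)/(RT)].
(E_Q−E_P)/(RT) = (122−74.4)×10³/(8.314×769) = 47600/6393 = 7.445.
k_P/k_Q = (8.79×10^5/1.67×10^8)·exp(7.445) = 0.005263 × 1711 = 9.01.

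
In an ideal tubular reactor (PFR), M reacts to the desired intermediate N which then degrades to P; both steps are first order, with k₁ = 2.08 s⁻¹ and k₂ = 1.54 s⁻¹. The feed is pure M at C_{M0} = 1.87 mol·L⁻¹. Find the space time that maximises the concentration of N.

0.557 s

The intermediate peaks when r₁ = r₂, i.e. k₁e^(−k₁τ) = k₂e^(−k₂τ), giving τ_opt = ln(k₂/k₁)/(k₂−k₁).
= ln(1.54/2.08)/(1.54−2.08) = ln(0.7404)/-0.5400 = -0.3006/-0.5400 = 0.557 s.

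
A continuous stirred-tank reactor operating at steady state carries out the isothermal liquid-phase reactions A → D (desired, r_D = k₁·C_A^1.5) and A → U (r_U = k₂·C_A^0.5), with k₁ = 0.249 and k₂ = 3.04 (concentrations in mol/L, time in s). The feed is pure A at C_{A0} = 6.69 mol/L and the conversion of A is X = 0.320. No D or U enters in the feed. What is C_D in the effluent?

0.581 mol/L

Exit C_A = C_{A0}(1−X) = 6.69×0.680 = 4.549 mol/L.
Rates in a CSTR are evaluated at the outlet concentration: r_D = 0.249×4.549^1.5 = 2.416, r_U = 3.04×4.549^0.5 = 6.484.
Fraction of consumed A going to D: r_D/(r_D+r_U) = 0.2715.
C_D = 0.2715·C_{A0}·X = 0.2715×6.69×0.320 = 0.581 mol/L.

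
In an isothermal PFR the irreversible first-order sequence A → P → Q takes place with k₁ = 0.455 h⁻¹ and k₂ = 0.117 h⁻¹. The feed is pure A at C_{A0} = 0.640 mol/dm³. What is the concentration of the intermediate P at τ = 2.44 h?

0.364 mol/dm³

For first-order series with pure A initially, C_P(τ) = k₁C_{A0}/(k₂−k₁)·(e^(−k₁τ) − e^(−k₂τ)).
e^(−k₁τ) = e^(−0.455×2.44) = e^(−1.110) = 0.3295; e^(−k₂τ) = e^(−0.2855) = 0.7517.
C_P = 0.455×0.640/(0.117−0.455) × (0.3295−0.7517) = (-0.8615)×(-0.4222) = 0.3637 mol/dm³.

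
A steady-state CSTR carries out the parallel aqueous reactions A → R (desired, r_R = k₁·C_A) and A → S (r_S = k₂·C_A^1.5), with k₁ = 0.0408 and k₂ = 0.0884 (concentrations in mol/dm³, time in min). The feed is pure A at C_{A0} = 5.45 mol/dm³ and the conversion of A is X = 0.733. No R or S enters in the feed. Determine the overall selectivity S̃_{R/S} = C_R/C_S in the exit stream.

0.383

Exit C_A = C_{A0}(1−X) = 5.45×0.267 = 1.455 mol/dm³.
Rates in a CSTR are evaluated at the outlet concentration: r_R = 0.0408×1.455 = 0.05937, r_S = 0.0884×1.455^1.5 = 0.1552.
Overall selectivity = C_R/C_S = r_Rτ/(r_Sτ) = r_R/r_S = 0.383.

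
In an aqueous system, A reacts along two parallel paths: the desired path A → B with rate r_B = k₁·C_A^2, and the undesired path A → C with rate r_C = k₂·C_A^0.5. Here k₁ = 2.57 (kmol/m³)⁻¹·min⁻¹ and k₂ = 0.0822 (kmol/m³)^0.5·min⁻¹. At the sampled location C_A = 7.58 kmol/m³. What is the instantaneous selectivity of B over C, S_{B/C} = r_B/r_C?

652

S_{B/C} = r_B/r_C = (k₁·C_A^2)/(k₂·C_A^0.5) = (k₁/k₂)·C_A^1.5.
= (2.57×7.580^2) / (0.0822×7.580^0.5) = 147.7/0.2263 = 652.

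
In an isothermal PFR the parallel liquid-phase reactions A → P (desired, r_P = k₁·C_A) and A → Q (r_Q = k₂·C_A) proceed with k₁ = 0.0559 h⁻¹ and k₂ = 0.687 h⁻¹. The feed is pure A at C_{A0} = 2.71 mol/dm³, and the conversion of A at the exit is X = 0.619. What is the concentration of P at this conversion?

0.126 mol/dm³

C_A = C_{A0}(1−X) = 1.033 mol/dm³.
Both paths are first order in A, so the instantaneous fraction to P is constant: dC_P/d(−C_A) = k₁/(k₁+k₂) = 0.07525.
C_P = 0.07525·(C_{A0}−C_A) = 0.07525×1.677 = 0.126 mol/dm³.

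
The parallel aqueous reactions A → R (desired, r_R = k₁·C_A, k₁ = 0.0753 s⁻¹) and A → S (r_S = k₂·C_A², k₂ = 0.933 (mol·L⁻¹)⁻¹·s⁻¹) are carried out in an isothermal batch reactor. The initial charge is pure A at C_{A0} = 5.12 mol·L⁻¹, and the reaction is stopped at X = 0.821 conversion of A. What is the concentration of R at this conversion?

C_A = C_{A0}(1−X) = 0.9165 mol·L⁻¹.
Along a PFR/batch, dC_R/dC_A = −r_R/(r_R+r_S) = −k₁/(k₁+k₂·C_A).
Integrating from C_{A0} to C_A: C_R = (0.0753/0.933)·ln[(0.0753+0.933·5.12)/(0.0753+0.933·0.916)] = 0.08071·ln(4.852/0.9304) = 0.1333 mol·L⁻¹.

0.133 mol·L⁻¹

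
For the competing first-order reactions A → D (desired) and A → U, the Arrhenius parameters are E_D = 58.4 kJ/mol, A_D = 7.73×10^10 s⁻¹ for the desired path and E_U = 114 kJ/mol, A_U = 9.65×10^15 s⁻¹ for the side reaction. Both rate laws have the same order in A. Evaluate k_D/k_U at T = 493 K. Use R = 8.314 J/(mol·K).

6.23

k_D/k_U = (A_D/A_U)·exp[−(E_D−E_U)/(RT)] = (A_D/A_U)·exp[(E_U−E_D)/(RT)].
(E_U−E_D)/(RT) = (114−58.4)×10³/(8.314×493) = 55600/4099 = 13.56.
k_D/k_U = (7.73×10^10/9.65×10^15)·exp(13.56) = 8.010×10^-6 × 7.784×10^5 = 6.23.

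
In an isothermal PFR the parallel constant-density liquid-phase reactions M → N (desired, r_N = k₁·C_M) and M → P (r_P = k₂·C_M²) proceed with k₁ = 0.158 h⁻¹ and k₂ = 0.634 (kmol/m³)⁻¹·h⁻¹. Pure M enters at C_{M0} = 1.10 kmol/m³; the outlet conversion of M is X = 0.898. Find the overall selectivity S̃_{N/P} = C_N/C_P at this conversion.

C_M = C_{M0}(1−X) = 0.1122 kmol/m³.
Along a PFR/batch, dC_N/dC_M = −r_N/(r_N+r_P) = −k₁/(k₁+k₂·C_M).
Integrating from C_{M0} to C_M: C_N = (0.158/0.634)·ln[(0.158+0.634·1.10)/(0.158+0.634·0.112)] = 0.2492·ln(0.8554/0.2291) = 0.3283 kmol/m³.
C_P = (C_{M0}−C_M)−C_N = 0.6595 kmol/m³; S̃_{N/P} = 0.3283/0.6595 = 0.498.

0.498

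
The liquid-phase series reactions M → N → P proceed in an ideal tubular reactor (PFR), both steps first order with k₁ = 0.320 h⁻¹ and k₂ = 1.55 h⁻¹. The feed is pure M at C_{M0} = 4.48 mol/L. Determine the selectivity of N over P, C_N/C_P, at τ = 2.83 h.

For first-order series with pure M initially, C_N(τ) = k₁C_{M0}/(k₂−k₁)·(e^(−k₁τ) − e^(−k₂τ)).
e^(−k₁τ) = e^(−0.320×2.83) = e^(−0.9056) = 0.4043; e^(−k₂τ) = e^(−4.386) = 0.01244.
C_N = 0.320×4.48/(1.55−0.320) × (0.4043−0.01244) = 1.166×0.3919 = 0.4567 mol/L.
C_M = C_{M0}e^(−k₁τ) = 1.811 mol/L, so C_P = C_{M0}−C_M−C_N = 2.212 mol/L; C_N/C_P = 0.206.

0.206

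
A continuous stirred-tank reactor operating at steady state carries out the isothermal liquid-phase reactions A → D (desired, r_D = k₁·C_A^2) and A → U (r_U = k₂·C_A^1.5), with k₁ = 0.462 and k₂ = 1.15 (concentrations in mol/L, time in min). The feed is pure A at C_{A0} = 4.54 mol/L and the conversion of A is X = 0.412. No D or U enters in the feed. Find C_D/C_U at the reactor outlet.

0.656

Exit C_A = C_{A0}(1−X) = 4.54×0.588 = 2.670 mol/L.
In a CSTR the entire volume is at exit conditions, so r_D = 0.462×2.670^2 = 3.292 and r_U = 1.15×2.670^1.5 = 5.016.
Overall selectivity = C_D/C_U = r_Dτ/(r_Uτ) = r_D/r_U = 0.656.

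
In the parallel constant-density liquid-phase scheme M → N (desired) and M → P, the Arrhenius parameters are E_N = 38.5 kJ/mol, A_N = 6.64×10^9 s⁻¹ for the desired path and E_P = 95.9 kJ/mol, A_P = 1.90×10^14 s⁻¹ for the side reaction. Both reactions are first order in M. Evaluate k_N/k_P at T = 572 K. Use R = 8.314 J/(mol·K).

6.10

With equal orders, S_{N/P} = k_N/k_P = (A_N/A_P)·exp[(E_P−E_N)/(RT)].
(E_P−E_N)/(RT) = (95.9−38.5)×10³/(8.314×572) = 57400/4756 = 12.07.
k_N/k_P = (6.64×10^9/1.90×10^14)·exp(12.07) = 3.495×10^-5 × 1.745×10^5 = 6.10.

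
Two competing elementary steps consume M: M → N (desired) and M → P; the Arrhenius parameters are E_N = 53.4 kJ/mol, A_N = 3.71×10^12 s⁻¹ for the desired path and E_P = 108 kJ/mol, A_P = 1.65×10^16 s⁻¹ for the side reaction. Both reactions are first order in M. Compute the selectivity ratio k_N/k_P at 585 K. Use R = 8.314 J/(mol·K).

16.9

k_N/k_P = (A_N/A_P)·exp[−(E_N−E_P)/(RT)] = (A_N/A_P)·exp[(E_P−E_N)/(RT)].
(E_P−E_N)/(RT) = (108−53.4)×10³/(8.314×585) = 54600/4864 = 11.23.
k_N/k_P = (3.71×10^12/1.65×10^16)·exp(11.23) = 2.248×10^-4 × 75060 = 16.9.
Since E_N < E_P, lowering the temperature improves selectivity toward N.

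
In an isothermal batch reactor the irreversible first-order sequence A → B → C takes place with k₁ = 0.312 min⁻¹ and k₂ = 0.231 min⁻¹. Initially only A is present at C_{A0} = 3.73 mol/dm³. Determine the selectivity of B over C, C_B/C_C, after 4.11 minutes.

For first-order series with pure A initially, C_B(t) = k₁C_{A0}/(k₂−k₁)·(e^(−k₁t) − e^(−k₂t)).
e^(−k₁t) = e^(−0.312×4.11) = e^(−1.282) = 0.2774; e^(−k₂t) = e^(−0.9494) = 0.3870.
C_B = 0.312×3.73/(0.231−0.312) × (0.2774−0.3870) = (-14.37)×(-0.1096) = 1.574 mol/dm³.
C_A = C_{A0}e^(−k₁t) = 1.035 mol/dm³, so C_C = C_{A0}−C_A−C_B = 1.121 mol/dm³; C_B/C_C = 1.40.

1.40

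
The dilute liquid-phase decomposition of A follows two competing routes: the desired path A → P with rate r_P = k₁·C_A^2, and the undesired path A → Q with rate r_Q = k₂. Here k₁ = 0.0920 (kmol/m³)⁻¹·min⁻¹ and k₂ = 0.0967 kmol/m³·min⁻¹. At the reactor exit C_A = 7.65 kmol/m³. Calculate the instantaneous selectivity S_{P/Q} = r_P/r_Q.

S_{P/Q} = r_P/r_Q = (k₁·C_A^2)/(k₂) = (k₁/k₂)·C_A^2.
= (0.0920×7.650^2) / (0.0967) = 5.384/0.09670 = 55.7.
Since the desired path is higher order in A, keeping C_A high (PFR or concentrated feed) favours P.

55.7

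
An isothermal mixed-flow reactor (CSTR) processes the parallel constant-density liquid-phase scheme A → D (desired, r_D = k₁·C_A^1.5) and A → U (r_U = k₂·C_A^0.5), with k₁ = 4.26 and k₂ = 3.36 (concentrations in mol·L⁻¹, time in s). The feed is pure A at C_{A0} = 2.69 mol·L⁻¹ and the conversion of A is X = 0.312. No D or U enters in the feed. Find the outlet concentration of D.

0.588 mol·L⁻¹

Exit C_A = C_{A0}(1−X) = 2.69×0.688 = 1.851 mol·L⁻¹.
A CSTR operates uniformly at the exit composition, giving r_D = 10.73 and r_U = 4.571 (each k·C_A^n at C_A = 1.851).
Fraction of consumed A going to D: r_D/(r_D+r_U) = 0.7012.
C_D = 0.7012·C_{A0}·X = 0.7012×2.69×0.312 = 0.588 mol·L⁻¹.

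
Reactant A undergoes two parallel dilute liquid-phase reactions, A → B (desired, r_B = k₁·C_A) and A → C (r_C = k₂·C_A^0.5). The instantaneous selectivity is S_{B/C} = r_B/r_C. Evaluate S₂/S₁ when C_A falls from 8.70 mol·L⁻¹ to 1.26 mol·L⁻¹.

S_{B/C} = (k₁/k₂)·C_A^0.5, so S₂/S₁ = (C_{A,2}/C_{A,1})^0.5.
= (1.26/8.70)^0.5 = (0.1448)^0.5 = 0.381.

0.381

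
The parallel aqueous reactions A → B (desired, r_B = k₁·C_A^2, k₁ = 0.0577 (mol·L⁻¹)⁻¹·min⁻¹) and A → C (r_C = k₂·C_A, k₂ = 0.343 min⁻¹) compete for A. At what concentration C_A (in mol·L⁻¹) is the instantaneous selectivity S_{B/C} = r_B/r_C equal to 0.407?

S_{B/C} = (k₁/k₂)·C_A ⇒ C_A = S·k₂/k₁.
= 0.407×0.343/0.0577 = 2.42 mol·L⁻¹.

2.42 mol·L⁻¹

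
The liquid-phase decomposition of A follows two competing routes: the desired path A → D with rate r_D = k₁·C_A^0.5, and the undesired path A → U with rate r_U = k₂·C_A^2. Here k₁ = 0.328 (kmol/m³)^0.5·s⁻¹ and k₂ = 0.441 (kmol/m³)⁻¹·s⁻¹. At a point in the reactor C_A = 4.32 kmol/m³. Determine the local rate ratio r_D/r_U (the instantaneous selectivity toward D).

S_{D/U} = r_D/r_U = (k₁·C_A^0.5)/(k₂·C_A^2) = (k₁/k₂)·C_A^-1.5.
= (0.328×4.320^0.5) / (0.441×4.320^2) = 0.6817/8.230 = 0.0828.
The undesired path is higher order in A, so low C_A (CSTR or dilute feed) favours D.

0.0828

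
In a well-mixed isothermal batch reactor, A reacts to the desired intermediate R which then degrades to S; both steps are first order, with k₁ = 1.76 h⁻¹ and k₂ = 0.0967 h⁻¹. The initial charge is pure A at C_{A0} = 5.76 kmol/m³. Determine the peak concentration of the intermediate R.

For a first-order series the maximum intermediate yield is C_{R,max}/C_{A0} = (k₁/k₂)^[k₂/(k₂−k₁)].
= (1.76/0.0967)^(0.0967/(0.0967−1.76)) = (18.20)^(-0.05814) = 0.8448.
C_{R,max} = 0.8448×5.76 = 4.87 kmol/m³.

4.87 kmol/m³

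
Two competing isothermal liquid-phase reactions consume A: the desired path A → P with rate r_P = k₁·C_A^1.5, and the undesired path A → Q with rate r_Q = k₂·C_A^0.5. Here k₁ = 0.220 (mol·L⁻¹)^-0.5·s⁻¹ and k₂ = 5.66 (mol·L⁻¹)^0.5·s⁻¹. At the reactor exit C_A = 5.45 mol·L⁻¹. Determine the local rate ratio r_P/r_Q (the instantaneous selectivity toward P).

S_{P/Q} = r_P/r_Q = (k₁·C_A^1.5)/(k₂·C_A^0.5) = (k₁/k₂)·C_A.
= (0.220×5.450^1.5) / (5.66×5.450^0.5) = 2.799/13.21 = 0.212.
Since the desired path is higher order in A, keeping C_A high (PFR or concentrated feed) favours P.

0.212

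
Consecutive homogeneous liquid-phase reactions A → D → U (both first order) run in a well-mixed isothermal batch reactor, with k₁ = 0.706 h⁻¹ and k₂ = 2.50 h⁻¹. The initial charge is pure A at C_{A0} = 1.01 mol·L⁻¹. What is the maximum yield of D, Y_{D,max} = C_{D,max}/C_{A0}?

For a first-order series the maximum intermediate yield is C_{D,max}/C_{A0} = (k₁/k₂)^[k₂/(k₂−k₁)].
= (0.706/2.50)^(2.50/(2.50−0.706)) = (0.2824)^(1.394) = 0.1717.

0.172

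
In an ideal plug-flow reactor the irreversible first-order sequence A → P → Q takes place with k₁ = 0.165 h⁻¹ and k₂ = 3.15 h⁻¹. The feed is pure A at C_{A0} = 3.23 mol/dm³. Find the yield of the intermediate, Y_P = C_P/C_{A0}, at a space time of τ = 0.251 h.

0.0280

For first-order series with pure A initially, C_P(τ) = k₁C_{A0}/(k₂−k₁)·(e^(−k₁τ) − e^(−k₂τ)).
e^(−k₁τ) = e^(−0.165×0.251) = e^(−0.04142) = 0.9594; e^(−k₂τ) = e^(−0.7906) = 0.4535.
C_P = 0.165×3.23/(3.15−0.165) × (0.9594−0.4535) = 0.1785×0.5059 = 0.09032 mol/dm³.
Y_P = C_P/C_{A0} = 0.09032/3.23 = 0.0280.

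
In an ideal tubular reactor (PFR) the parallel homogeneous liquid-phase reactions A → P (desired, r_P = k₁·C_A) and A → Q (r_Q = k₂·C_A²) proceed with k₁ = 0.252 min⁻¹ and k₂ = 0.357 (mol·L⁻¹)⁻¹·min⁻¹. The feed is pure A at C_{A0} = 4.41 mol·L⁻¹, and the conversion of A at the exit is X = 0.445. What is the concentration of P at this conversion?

C_A = C_{A0}(1−X) = 2.448 mol·L⁻¹.
Along a PFR/batch, dC_P/dC_A = −r_P/(r_P+r_Q) = −k₁/(k₁+k₂·C_A).
Integrating from C_{A0} to C_A: C_P = (0.252/0.357)·ln[(0.252+0.357·4.41)/(0.252+0.357·2.45)] = 0.7059·ln(1.826/1.126) = 0.3415 mol·L⁻¹.

0.342 mol·L⁻¹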